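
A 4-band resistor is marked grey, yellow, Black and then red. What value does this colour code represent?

Grey → 8 (first significant figure)
Yellow → 4 (second significant figure)
Black → ×1 multiplier
84 × 1 = 84 Ω

84 Ω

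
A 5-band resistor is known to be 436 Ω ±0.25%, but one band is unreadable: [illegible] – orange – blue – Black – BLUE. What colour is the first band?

436 Ω = 436 × 10^0.
The first band gives digit 4 of the significand, and 4 is yellow.

yellow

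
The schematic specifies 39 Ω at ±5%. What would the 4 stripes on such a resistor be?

orange, white, black, gold

39 Ω = 39 × 10^0.
3 → orange
9 → white
Multiplier 10^0 → black.
±5% tolerance → gold.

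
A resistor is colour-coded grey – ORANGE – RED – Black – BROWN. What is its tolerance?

The last band, brown, is the tolerance band.
Brown corresponds to ±1%.

±1%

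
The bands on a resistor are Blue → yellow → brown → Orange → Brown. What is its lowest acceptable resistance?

Blue → 6 (first significant figure)
Yellow → 4 (second significant figure)
Brown → 1 (third significant figure)
Orange → ×10^3 multiplier
Brown → ±1% tolerance
641 × 1000 = 641000 Ω
Lowest = 641000 × (1 − 1/100) = 634590 Ω.

634590 Ω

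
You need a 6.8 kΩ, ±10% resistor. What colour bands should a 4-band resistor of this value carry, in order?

6800 Ω = 68 × 10^2.
6 → blue
8 → grey
Multiplier 10^2 → red.
±10% tolerance → silver.

blue, grey, red, silver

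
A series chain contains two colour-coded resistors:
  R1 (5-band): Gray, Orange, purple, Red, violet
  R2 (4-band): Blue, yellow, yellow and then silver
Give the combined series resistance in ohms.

723700 Ω

R1: grey, orange, violet → 837; red ×10^2 → 83700 Ω.
R2: blue, yellow → 64; yellow ×10^4 → 640000 Ω.
Series: 83700 + 640000 = 723700 Ω.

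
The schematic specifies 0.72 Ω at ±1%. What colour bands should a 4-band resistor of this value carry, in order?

0.72 Ω = 72 × 10^-2.
7 → violet
2 → red
Multiplier 10^-2 → silver.
±1% tolerance → brown.

violet, red, silver, brown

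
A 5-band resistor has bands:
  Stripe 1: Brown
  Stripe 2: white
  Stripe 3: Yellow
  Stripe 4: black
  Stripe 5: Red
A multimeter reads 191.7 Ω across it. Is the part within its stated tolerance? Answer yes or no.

Brown → 1 (first significant figure)
White → 9 (second significant figure)
Yellow → 4 (third significant figure)
Black → ×1 multiplier
Red → ±2% tolerance
194 × 1 = 194 Ω
Allowed range: 190.12 Ω to 197.88 Ω.
191.7 Ω lies inside that range.

yes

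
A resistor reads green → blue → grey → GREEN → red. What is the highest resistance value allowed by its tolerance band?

57936000 Ω

Green → 5 (first significant figure)
Blue → 6 (second significant figure)
Grey → 8 (third significant figure)
Green → ×10^5 multiplier
Red → ±2% tolerance
568 × 100000 = 56800000 Ω
Highest = 56800000 × (1 + 2/100) = 57936000 Ω.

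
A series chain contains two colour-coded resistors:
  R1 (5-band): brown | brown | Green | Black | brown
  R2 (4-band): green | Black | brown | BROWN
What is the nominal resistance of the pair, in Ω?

615 Ω

R1: brown, brown, green → 115; black ×1 → 115 Ω.
R2: green, black → 50; brown ×10 → 500 Ω.
Series: 115 + 500 = 615 Ω.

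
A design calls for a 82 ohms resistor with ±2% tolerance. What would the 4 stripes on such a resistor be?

82 Ω = 82 × 10^0.
8 → grey
2 → red
Multiplier 10^0 → black.
±2% tolerance → red.

grey, red, black, red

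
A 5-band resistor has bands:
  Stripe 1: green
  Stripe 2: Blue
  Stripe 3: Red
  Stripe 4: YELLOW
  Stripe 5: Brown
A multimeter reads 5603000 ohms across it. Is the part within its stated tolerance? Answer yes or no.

yes

Green → 5 (first significant figure)
Blue → 6 (second significant figure)
Red → 2 (third significant figure)
Yellow → ×10^4 multiplier
Brown → ±1% tolerance
562 × 10000 = 5620000 Ω
Allowed range: 5563800 Ω to 5676200 Ω.
5603000 ohms lies inside that range.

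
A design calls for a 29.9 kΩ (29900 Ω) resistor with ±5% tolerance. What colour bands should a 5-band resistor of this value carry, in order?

29900 Ω = 299 × 10^2.
2 → red
9 → white
9 → white
Multiplier 10^2 → red.
±5% tolerance → gold.

red, white, white, red, gold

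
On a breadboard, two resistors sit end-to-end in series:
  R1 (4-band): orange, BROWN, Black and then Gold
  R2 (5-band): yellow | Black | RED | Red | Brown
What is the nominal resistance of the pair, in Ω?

R1: orange, brown → 31; black ×1 → 31 Ω.
R2: yellow, black, red → 402; red ×10^2 → 40200 Ω.
Series: 31 + 40200 = 40231 Ω.

40231 Ω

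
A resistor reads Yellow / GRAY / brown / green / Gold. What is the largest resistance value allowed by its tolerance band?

50505000 Ω

Yellow → 4 (first significant figure)
Grey → 8 (second significant figure)
Brown → 1 (third significant figure)
Green → ×10^5 multiplier
Gold → ±5% tolerance
481 × 100000 = 48100000 Ω
Largest = 48100000 × (1 + 5/100) = 50505000 Ω.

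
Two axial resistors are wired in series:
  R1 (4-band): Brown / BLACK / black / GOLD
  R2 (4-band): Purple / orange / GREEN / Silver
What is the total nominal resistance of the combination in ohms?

7300010 Ω

R1: brown, black → 10; black ×1 → 10 Ω.
R2: violet, orange → 73; green ×10^5 → 7300000 Ω.
Series: 10 + 7300000 = 7300010 Ω.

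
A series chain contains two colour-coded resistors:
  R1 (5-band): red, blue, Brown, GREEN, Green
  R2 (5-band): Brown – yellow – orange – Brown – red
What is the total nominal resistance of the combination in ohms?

R1: red, blue, brown → 261; green ×10^5 → 26100000 Ω.
R2: brown, yellow, orange → 143; brown ×10 → 1430 Ω.
Series: 26100000 + 1430 = 26101430 Ω.

26101430 Ω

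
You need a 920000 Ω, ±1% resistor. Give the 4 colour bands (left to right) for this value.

white, red, yellow, brown

920000 Ω = 92 × 10^4.
9 → white
2 → red
Multiplier 10^4 → yellow.
±1% tolerance → brown.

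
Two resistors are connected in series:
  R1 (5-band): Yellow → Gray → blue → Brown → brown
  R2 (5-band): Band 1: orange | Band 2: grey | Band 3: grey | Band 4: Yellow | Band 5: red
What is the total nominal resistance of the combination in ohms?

R1: yellow, grey, blue → 486; brown ×10 → 4860 Ω.
R2: orange, grey, grey → 388; yellow ×10^4 → 3880000 Ω.
Series: 4860 + 3880000 = 3884860 Ω.

3884860 Ω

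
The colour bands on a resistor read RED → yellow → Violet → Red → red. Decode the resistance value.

Red → 2 (first significant figure)
Yellow → 4 (second significant figure)
Violet → 7 (third significant figure)
Red → ×10^2 multiplier
247 × 100 = 24700 Ω

24700 Ω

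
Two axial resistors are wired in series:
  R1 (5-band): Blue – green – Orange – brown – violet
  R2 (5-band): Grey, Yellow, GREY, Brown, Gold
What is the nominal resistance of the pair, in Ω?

15010 Ω

R1: blue, green, orange → 653; brown ×10 → 6530 Ω.
R2: grey, yellow, grey → 848; brown ×10 → 8480 Ω.
Series: 6530 + 8480 = 15010 Ω.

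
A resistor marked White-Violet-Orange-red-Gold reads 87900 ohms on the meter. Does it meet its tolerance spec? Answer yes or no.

no

White → 9 (first significant figure)
Violet → 7 (second significant figure)
Orange → 3 (third significant figure)
Red → ×10^2 multiplier
Gold → ±5% tolerance
973 × 100 = 97300 Ω
Allowed range: 92435 Ω to 102165 Ω.
87900 ohms lies outside that range.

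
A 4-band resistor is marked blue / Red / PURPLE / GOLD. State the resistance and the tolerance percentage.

Blue → 6 (first significant figure)
Red → 2 (second significant figure)
Violet → ×10^7 multiplier
Gold → ±5% tolerance
62 × 10000000 = 620000000 Ω

620000000 Ω ±5%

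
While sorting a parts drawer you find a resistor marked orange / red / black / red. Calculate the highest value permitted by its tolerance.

32.64 Ω

Orange → 3 (first significant figure)
Red → 2 (second significant figure)
Black → ×1 multiplier
Red → ±2% tolerance
32 × 1 = 32 Ω
Highest = 32 × (1 + 2/100) = 32.64 Ω.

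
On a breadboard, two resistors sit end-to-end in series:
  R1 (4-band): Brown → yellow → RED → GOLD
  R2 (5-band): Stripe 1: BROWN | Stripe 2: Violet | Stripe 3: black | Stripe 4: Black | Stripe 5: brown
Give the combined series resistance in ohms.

R1: brown, yellow → 14; red ×10^2 → 1400 Ω.
R2: brown, violet, black → 170; black ×1 → 170 Ω.
Series: 1400 + 170 = 1570 Ω.

1570 Ω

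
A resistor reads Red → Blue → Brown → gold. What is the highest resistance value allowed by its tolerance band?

273 Ω

Red → 2 (first significant figure)
Blue → 6 (second significant figure)
Brown → ×10 multiplier
Gold → ±5% tolerance
26 × 10 = 260 Ω
Highest = 260 × (1 + 5/100) = 273 Ω.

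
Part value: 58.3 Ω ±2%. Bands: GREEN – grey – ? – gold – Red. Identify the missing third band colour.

58.3 Ω = 583 × 10^-1.
The third band gives digit 3 of the significand, and 3 is orange.

orange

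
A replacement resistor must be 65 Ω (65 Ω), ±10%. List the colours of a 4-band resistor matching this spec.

blue, green, black, silver

65 Ω = 65 × 10^0.
6 → blue
5 → green
Multiplier 10^0 → black.
±10% tolerance → silver.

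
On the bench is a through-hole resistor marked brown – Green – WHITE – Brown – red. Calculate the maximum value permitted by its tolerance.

Brown → 1 (first significant figure)
Green → 5 (second significant figure)
White → 9 (third significant figure)
Brown → ×10 multiplier
Red → ±2% tolerance
159 × 10 = 1590 Ω
Maximum = 1590 × (1 + 2/100) = 1621.8 Ω.

1621.8 Ω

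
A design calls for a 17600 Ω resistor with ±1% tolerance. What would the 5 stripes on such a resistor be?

brown, violet, blue, red, brown

17600 Ω = 176 × 10^2.
1 → brown
7 → violet
6 → blue
Multiplier 10^2 → red.
±1% tolerance → brown.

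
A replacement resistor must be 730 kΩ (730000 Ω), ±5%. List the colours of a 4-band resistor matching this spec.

violet, orange, yellow, gold

730000 Ω = 73 × 10^4.
7 → violet
3 → orange
Multiplier 10^4 → yellow.
±5% tolerance → gold.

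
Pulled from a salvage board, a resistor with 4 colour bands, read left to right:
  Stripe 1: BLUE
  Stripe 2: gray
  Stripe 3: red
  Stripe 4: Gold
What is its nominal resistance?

6800 Ω

Blue → 6 (first significant figure)
Grey → 8 (second significant figure)
Red → ×10^2 multiplier
68 × 100 = 6800 Ω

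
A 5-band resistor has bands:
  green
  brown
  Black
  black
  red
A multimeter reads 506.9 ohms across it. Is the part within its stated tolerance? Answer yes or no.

yes

Green → 5 (first significant figure)
Brown → 1 (second significant figure)
Black → 0 (third significant figure)
Black → ×1 multiplier
Red → ±2% tolerance
510 × 1 = 510 Ω
Allowed range: 499.8 Ω to 520.2 Ω.
506.9 ohms lies inside that range.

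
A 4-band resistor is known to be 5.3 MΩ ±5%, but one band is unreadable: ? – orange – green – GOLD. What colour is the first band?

green

5300000 Ω = 53 × 10^5.
The first band gives digit 5 of the significand, and 5 is green.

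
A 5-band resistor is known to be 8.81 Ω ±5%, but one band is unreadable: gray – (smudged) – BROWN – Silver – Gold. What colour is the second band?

grey

8.81 Ω = 881 × 10^-2.
The second band gives digit 8 of the significand, and 8 is grey.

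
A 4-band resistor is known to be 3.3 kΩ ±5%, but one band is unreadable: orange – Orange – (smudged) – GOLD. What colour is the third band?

3300 Ω = 33 × 10^2.
The third band is the multiplier, 10^2, which is red.

red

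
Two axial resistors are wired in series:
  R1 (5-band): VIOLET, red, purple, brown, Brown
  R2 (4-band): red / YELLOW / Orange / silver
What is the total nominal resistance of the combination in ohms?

R1: violet, red, violet → 727; brown ×10 → 7270 Ω.
R2: red, yellow → 24; orange ×10^3 → 24000 Ω.
Series: 7270 + 24000 = 31270 Ω.

31270 Ω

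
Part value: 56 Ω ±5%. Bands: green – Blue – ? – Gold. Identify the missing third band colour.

black

56 Ω = 56 × 10^0.
The third band is the multiplier, 10^0, which is black.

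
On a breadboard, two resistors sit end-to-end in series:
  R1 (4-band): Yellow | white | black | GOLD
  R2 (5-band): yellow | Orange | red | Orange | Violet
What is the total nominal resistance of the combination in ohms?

R1: yellow, white → 49; black ×1 → 49 Ω.
R2: yellow, orange, red → 432; orange ×10^3 → 432000 Ω.
Series: 49 + 432000 = 432049 Ω.

432049 Ω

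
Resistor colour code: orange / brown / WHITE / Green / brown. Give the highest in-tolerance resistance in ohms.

Orange → 3 (first significant figure)
Brown → 1 (second significant figure)
White → 9 (third significant figure)
Green → ×10^5 multiplier
Brown → ±1% tolerance
319 × 100000 = 31900000 Ω
Highest = 31900000 × (1 + 1/100) = 32219000 Ω.

32219000 Ω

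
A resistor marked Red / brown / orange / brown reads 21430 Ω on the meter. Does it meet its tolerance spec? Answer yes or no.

Red → 2 (first significant figure)
Brown → 1 (second significant figure)
Orange → ×10^3 multiplier
Brown → ±1% tolerance
21 × 1000 = 21000 Ω
Allowed range: 20790 Ω to 21210 Ω.
21430 Ω lies outside that range.

no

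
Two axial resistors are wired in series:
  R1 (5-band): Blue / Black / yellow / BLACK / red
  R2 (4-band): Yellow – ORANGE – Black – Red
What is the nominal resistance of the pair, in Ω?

647 Ω

R1: blue, black, yellow → 604; black ×1 → 604 Ω.
R2: yellow, orange → 43; black ×1 → 43 Ω.
Series: 604 + 43 = 647 Ω.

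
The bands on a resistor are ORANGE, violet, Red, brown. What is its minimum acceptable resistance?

3663 Ω

Orange → 3 (first significant figure)
Violet → 7 (second significant figure)
Red → ×10^2 multiplier
Brown → ±1% tolerance
37 × 100 = 3700 Ω
Minimum = 3700 × (1 − 1/100) = 3663 Ω.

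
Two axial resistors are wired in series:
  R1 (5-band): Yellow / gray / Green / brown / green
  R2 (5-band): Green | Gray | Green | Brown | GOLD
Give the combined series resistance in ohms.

R1: yellow, grey, green → 485; brown ×10 → 4850 Ω.
R2: green, grey, green → 585; brown ×10 → 5850 Ω.
Series: 4850 + 5850 = 10700 Ω.

10700 Ω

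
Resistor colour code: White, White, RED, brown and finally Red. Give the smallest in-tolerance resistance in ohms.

9721.6 Ω

White → 9 (first significant figure)
White → 9 (second significant figure)
Red → 2 (third significant figure)
Brown → ×10 multiplier
Red → ±2% tolerance
992 × 10 = 9920 Ω
Smallest = 9920 × (1 − 2/100) = 9721.6 Ω.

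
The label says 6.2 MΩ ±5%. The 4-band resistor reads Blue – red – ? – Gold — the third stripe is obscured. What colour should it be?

green

6200000 Ω = 62 × 10^5.
The third band is the multiplier, 10^5, which is green.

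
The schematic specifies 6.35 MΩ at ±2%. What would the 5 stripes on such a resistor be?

blue, orange, green, yellow, red

6350000 Ω = 635 × 10^4.
6 → blue
3 → orange
5 → green
Multiplier 10^4 → yellow.
±2% tolerance → red.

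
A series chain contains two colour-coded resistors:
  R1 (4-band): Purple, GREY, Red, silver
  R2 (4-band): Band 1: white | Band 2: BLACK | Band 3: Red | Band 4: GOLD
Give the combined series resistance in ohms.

R1: violet, grey → 78; red ×10^2 → 7800 Ω.
R2: white, black → 90; red ×10^2 → 9000 Ω.
Series: 7800 + 9000 = 16800 Ω.

16800 Ω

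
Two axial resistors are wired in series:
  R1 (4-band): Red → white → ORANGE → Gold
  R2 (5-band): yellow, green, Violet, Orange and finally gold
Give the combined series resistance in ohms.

486000 Ω

R1: red, white → 29; orange ×10^3 → 29000 Ω.
R2: yellow, green, violet → 457; orange ×10^3 → 457000 Ω.
Series: 29000 + 457000 = 486000 Ω.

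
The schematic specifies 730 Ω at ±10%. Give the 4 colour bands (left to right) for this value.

violet, orange, brown, silver

730 Ω = 73 × 10^1.
7 → violet
3 → orange
Multiplier 10^1 → brown.
±10% tolerance → silver.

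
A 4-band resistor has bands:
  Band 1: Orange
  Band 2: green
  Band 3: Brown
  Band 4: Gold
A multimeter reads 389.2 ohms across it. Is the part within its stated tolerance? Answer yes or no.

no

Orange → 3 (first significant figure)
Green → 5 (second significant figure)
Brown → ×10 multiplier
Gold → ±5% tolerance
35 × 10 = 350 Ω
Allowed range: 332.5 Ω to 367.5 Ω.
389.2 ohms lies outside that range.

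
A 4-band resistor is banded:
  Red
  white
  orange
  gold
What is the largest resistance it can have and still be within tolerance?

Red → 2 (first significant figure)
White → 9 (second significant figure)
Orange → ×10^3 multiplier
Gold → ±5% tolerance
29 × 1000 = 29000 Ω
Largest = 29000 × (1 + 5/100) = 30450 Ω.

30450 Ω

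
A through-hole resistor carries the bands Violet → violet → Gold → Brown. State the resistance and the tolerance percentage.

7.7 Ω ±1%

Violet → 7 (first significant figure)
Violet → 7 (second significant figure)
Gold → ×0.1 multiplier
Brown → ±1% tolerance
77 × 0.1 = 7.7 Ω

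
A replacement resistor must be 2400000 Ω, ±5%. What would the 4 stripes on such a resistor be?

2400000 Ω = 24 × 10^5.
2 → red
4 → yellow
Multiplier 10^5 → green.
±5% tolerance → gold.

red, yellow, green, gold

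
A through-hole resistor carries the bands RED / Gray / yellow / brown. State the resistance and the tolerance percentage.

280000 Ω ±1%

Red → 2 (first significant figure)
Grey → 8 (second significant figure)
Yellow → ×10^4 multiplier
Brown → ±1% tolerance
28 × 10000 = 280000 Ω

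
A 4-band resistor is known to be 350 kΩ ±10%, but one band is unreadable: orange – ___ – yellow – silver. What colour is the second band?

green

350000 Ω = 35 × 10^4.
The second band gives digit 5 of the significand, and 5 is green.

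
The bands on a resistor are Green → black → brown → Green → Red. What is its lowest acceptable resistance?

49098000 Ω

Green → 5 (first significant figure)
Black → 0 (second significant figure)
Brown → 1 (third significant figure)
Green → ×10^5 multiplier
Red → ±2% tolerance
501 × 100000 = 50100000 Ω
Lowest = 50100000 × (1 − 2/100) = 49098000 Ω.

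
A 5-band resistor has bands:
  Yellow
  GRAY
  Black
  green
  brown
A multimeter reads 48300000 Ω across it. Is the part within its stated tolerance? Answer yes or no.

yes

Yellow → 4 (first significant figure)
Grey → 8 (second significant figure)
Black → 0 (third significant figure)
Green → ×10^5 multiplier
Brown → ±1% tolerance
480 × 100000 = 48000000 Ω
Allowed range: 47520000 Ω to 48480000 Ω.
48300000 Ω lies inside that range.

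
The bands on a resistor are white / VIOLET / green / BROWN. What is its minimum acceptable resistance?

9603000 Ω

White → 9 (first significant figure)
Violet → 7 (second significant figure)
Green → ×10^5 multiplier
Brown → ±1% tolerance
97 × 100000 = 9700000 Ω
Minimum = 9700000 × (1 − 1/100) = 9603000 Ω.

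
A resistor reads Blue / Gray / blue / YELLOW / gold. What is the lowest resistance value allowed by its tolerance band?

Blue → 6 (first significant figure)
Grey → 8 (second significant figure)
Blue → 6 (third significant figure)
Yellow → ×10^4 multiplier
Gold → ±5% tolerance
686 × 10000 = 6860000 Ω
Lowest = 6860000 × (1 − 5/100) = 6517000 Ω.

6517000 Ω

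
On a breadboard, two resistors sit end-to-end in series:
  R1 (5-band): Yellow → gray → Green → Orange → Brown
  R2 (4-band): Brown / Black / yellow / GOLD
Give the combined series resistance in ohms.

R1: yellow, grey, green → 485; orange ×10^3 → 485000 Ω.
R2: brown, black → 10; yellow ×10^4 → 100000 Ω.
Series: 485000 + 100000 = 585000 Ω.

585000 Ω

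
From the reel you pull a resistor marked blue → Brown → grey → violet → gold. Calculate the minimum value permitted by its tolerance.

Blue → 6 (first significant figure)
Brown → 1 (second significant figure)
Grey → 8 (third significant figure)
Violet → ×10^7 multiplier
Gold → ±5% tolerance
618 × 10000000 = 6180000000 Ω
Minimum = 6180000000 × (1 − 5/100) = 5871000000 Ω.

5871000000 Ω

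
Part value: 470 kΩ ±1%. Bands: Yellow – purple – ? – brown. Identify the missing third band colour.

470000 Ω = 47 × 10^4.
The third band is the multiplier, 10^4, which is yellow.

yellow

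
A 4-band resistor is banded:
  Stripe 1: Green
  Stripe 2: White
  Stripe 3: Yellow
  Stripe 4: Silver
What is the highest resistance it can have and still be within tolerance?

Green → 5 (first significant figure)
White → 9 (second significant figure)
Yellow → ×10^4 multiplier
Silver → ±10% tolerance
59 × 10000 = 590000 Ω
Highest = 590000 × (1 + 10/100) = 649000 Ω.

649000 Ω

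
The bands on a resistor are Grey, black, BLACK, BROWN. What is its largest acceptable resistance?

80.8 Ω

Grey → 8 (first significant figure)
Black → 0 (second significant figure)
Black → ×1 multiplier
Brown → ±1% tolerance
80 × 1 = 80 Ω
Largest = 80 × (1 + 1/100) = 80.8 Ω.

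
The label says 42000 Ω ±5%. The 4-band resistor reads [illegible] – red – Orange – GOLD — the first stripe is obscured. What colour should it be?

yellow

42000 Ω = 42 × 10^3.
The first band gives digit 4 of the significand, and 4 is yellow.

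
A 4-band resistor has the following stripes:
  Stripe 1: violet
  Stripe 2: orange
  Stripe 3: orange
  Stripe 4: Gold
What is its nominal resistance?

Violet → 7 (first significant figure)
Orange → 3 (second significant figure)
Orange → ×10^3 multiplier
73 × 1000 = 73000 Ω

73000 Ω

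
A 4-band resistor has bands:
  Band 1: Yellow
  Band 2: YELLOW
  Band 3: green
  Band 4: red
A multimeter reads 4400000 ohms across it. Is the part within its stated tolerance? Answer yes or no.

Yellow → 4 (first significant figure)
Yellow → 4 (second significant figure)
Green → ×10^5 multiplier
Red → ±2% tolerance
44 × 100000 = 4400000 Ω
Allowed range: 4312000 Ω to 4488000 Ω.
4400000 ohms lies inside that range.

yes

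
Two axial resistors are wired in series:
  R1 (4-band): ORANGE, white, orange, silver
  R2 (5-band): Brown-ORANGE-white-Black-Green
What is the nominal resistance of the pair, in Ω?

R1: orange, white → 39; orange ×10^3 → 39000 Ω.
R2: brown, orange, white → 139; black ×1 → 139 Ω.
Series: 39000 + 139 = 39139 Ω.

39139 Ω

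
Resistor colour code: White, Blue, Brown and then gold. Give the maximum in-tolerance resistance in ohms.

1008 Ω

White → 9 (first significant figure)
Blue → 6 (second significant figure)
Brown → ×10 multiplier
Gold → ±5% tolerance
96 × 10 = 960 Ω
Maximum = 960 × (1 + 5/100) = 1008 Ω.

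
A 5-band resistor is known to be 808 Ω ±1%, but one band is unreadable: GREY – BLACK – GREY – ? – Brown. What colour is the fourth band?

808 Ω = 808 × 10^0.
The fourth band is the multiplier, 10^0, which is black.

black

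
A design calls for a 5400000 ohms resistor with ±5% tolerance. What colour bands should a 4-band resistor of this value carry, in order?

5400000 Ω = 54 × 10^5.
5 → green
4 → yellow
Multiplier 10^5 → green.
±5% tolerance → gold.

green, yellow, green, gold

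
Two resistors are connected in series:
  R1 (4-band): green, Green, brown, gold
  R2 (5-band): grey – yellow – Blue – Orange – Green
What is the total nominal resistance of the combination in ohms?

846550 Ω

R1: green, green → 55; brown ×10 → 550 Ω.
R2: grey, yellow, blue → 846; orange ×10^3 → 846000 Ω.
Series: 550 + 846000 = 846550 Ω.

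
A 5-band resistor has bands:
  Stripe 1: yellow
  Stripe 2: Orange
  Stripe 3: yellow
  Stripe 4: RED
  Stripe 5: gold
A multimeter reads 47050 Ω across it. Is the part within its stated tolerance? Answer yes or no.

no

Yellow → 4 (first significant figure)
Orange → 3 (second significant figure)
Yellow → 4 (third significant figure)
Red → ×10^2 multiplier
Gold → ±5% tolerance
434 × 100 = 43400 Ω
Allowed range: 41230 Ω to 45570 Ω.
47050 Ω lies outside that range.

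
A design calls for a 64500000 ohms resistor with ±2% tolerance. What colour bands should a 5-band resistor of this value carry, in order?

blue, yellow, green, green, red

64500000 Ω = 645 × 10^5.
6 → blue
4 → yellow
5 → green
Multiplier 10^5 → green.
±2% tolerance → red.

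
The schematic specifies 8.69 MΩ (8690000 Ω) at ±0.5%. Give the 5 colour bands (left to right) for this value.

8690000 Ω = 869 × 10^4.
8 → grey
6 → blue
9 → white
Multiplier 10^4 → yellow.
±0.5% tolerance → green.

grey, blue, white, yellow, green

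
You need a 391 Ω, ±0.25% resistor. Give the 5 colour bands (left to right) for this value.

391 Ω = 391 × 10^0.
3 → orange
9 → white
1 → brown
Multiplier 10^0 → black.
±0.25% tolerance → blue.

orange, white, brown, black, blue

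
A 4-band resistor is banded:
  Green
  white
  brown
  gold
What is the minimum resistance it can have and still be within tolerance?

560.5 Ω

Green → 5 (first significant figure)
White → 9 (second significant figure)
Brown → ×10 multiplier
Gold → ±5% tolerance
59 × 10 = 590 Ω
Minimum = 590 × (1 − 5/100) = 560.5 Ω.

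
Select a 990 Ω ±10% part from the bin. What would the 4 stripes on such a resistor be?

990 Ω = 99 × 10^1.
9 → white
9 → white
Multiplier 10^1 → brown.
±10% tolerance → silver.

white, white, brown, silver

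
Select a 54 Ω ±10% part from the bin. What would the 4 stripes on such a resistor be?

54 Ω = 54 × 10^0.
5 → green
4 → yellow
Multiplier 10^0 → black.
±10% tolerance → silver.

green, yellow, black, silver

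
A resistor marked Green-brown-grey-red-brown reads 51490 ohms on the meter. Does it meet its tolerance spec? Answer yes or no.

yes

Green → 5 (first significant figure)
Brown → 1 (second significant figure)
Grey → 8 (third significant figure)
Red → ×10^2 multiplier
Brown → ±1% tolerance
518 × 100 = 51800 Ω
Allowed range: 51282 Ω to 52318 Ω.
51490 ohms lies inside that range.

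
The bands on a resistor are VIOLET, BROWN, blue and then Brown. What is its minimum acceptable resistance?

Violet → 7 (first significant figure)
Brown → 1 (second significant figure)
Blue → ×10^6 multiplier
Brown → ±1% tolerance
71 × 1000000 = 71000000 Ω
Minimum = 71000000 × (1 − 1/100) = 70290000 Ω.

70290000 Ω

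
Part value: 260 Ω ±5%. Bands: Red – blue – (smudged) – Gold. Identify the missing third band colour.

260 Ω = 26 × 10^1.
The third band is the multiplier, 10^1, which is brown.

brown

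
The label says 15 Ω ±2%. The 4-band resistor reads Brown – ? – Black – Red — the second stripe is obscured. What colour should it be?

15 Ω = 15 × 10^0.
The second band gives digit 5 of the significand, and 5 is green.

green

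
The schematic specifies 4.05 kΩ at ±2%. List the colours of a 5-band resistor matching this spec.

yellow, black, green, brown, red

4050 Ω = 405 × 10^1.
4 → yellow
0 → black
5 → green
Multiplier 10^1 → brown.
±2% tolerance → red.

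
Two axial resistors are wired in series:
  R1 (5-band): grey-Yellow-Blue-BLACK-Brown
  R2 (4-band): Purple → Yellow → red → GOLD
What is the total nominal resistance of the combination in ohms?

8246 Ω

R1: grey, yellow, blue → 846; black ×1 → 846 Ω.
R2: violet, yellow → 74; red ×10^2 → 7400 Ω.
Series: 846 + 7400 = 8246 Ω.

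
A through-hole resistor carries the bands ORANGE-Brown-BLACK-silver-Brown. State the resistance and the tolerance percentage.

3.1 Ω ±1%

Orange → 3 (first significant figure)
Brown → 1 (second significant figure)
Black → 0 (third significant figure)
Silver → ×0.01 multiplier
Brown → ±1% tolerance
310 × 0.01 = 3.1 Ω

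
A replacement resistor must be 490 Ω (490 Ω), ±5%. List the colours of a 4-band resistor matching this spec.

yellow, white, brown, gold

490 Ω = 49 × 10^1.
4 → yellow
9 → white
Multiplier 10^1 → brown.
±5% tolerance → gold.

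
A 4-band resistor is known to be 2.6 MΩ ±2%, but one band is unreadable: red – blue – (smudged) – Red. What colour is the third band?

2600000 Ω = 26 × 10^5.
The third band is the multiplier, 10^5, which is green.

green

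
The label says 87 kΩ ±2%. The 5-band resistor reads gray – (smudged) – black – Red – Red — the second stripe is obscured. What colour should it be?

violet

87000 Ω = 870 × 10^2.
The second band gives digit 7 of the significand, and 7 is violet.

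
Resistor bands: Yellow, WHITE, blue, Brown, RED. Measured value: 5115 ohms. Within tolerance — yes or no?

no

Yellow → 4 (first significant figure)
White → 9 (second significant figure)
Blue → 6 (third significant figure)
Brown → ×10 multiplier
Red → ±2% tolerance
496 × 10 = 4960 Ω
Allowed range: 4860.8 Ω to 5059.2 Ω.
5115 ohms lies outside that range.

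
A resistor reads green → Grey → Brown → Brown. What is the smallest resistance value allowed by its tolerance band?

Green → 5 (first significant figure)
Grey → 8 (second significant figure)
Brown → ×10 multiplier
Brown → ±1% tolerance
58 × 10 = 580 Ω
Smallest = 580 × (1 − 1/100) = 574.2 Ω.

574.2 Ω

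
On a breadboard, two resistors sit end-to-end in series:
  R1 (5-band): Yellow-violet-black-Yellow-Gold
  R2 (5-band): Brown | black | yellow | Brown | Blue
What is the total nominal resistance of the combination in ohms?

4701040 Ω

R1: yellow, violet, black → 470; yellow ×10^4 → 4700000 Ω.
R2: brown, black, yellow → 104; brown ×10 → 1040 Ω.
Series: 4700000 + 1040 = 4701040 Ω.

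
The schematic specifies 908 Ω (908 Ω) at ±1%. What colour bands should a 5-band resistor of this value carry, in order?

908 Ω = 908 × 10^0.
9 → white
0 → black
8 → grey
Multiplier 10^0 → black.
±1% tolerance → brown.

white, black, grey, black, brown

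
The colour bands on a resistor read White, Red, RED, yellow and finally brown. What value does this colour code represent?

9220000 Ω

White → 9 (first significant figure)
Red → 2 (second significant figure)
Red → 2 (third significant figure)
Yellow → ×10^4 multiplier
922 × 10000 = 9220000 Ω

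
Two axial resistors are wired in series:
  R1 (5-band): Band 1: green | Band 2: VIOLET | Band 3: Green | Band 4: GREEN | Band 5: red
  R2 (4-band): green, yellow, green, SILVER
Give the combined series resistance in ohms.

62900000 Ω

R1: green, violet, green → 575; green ×10^5 → 57500000 Ω.
R2: green, yellow → 54; green ×10^5 → 5400000 Ω.
Series: 57500000 + 5400000 = 62900000 Ω.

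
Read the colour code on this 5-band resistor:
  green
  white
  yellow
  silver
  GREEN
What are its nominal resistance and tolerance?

Green → 5 (first significant figure)
White → 9 (second significant figure)
Yellow → 4 (third significant figure)
Silver → ×0.01 multiplier
Green → ±0.5% tolerance
594 × 0.01 = 5.94 Ω

5.94 Ω ±0.5%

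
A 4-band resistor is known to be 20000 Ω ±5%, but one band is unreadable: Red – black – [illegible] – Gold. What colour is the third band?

orange

20000 Ω = 20 × 10^3.
The third band is the multiplier, 10^3, which is orange.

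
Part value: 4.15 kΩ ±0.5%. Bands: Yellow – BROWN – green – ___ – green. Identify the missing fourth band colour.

brown

4150 Ω = 415 × 10^1.
The fourth band is the multiplier, 10^1, which is brown.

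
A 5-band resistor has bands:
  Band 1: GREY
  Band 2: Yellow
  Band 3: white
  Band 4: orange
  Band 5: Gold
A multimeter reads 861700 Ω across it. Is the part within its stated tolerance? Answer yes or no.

yes

Grey → 8 (first significant figure)
Yellow → 4 (second significant figure)
White → 9 (third significant figure)
Orange → ×10^3 multiplier
Gold → ±5% tolerance
849 × 1000 = 849000 Ω
Allowed range: 806550 Ω to 891450 Ω.
861700 Ω lies inside that range.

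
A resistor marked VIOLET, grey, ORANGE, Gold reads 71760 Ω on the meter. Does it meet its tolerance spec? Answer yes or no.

Violet → 7 (first significant figure)
Grey → 8 (second significant figure)
Orange → ×10^3 multiplier
Gold → ±5% tolerance
78 × 1000 = 78000 Ω
Allowed range: 74100 Ω to 81900 Ω.
71760 Ω lies outside that range.

no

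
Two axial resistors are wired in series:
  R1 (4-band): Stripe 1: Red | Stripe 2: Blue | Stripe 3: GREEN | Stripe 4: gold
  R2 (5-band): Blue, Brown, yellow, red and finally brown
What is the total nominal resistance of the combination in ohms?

2661400 Ω

R1: red, blue → 26; green ×10^5 → 2600000 Ω.
R2: blue, brown, yellow → 614; red ×10^2 → 61400 Ω.
Series: 2600000 + 61400 = 2661400 Ω.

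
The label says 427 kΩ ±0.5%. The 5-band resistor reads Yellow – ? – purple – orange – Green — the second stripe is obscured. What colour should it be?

427000 Ω = 427 × 10^3.
The second band gives digit 2 of the significand, and 2 is red.

red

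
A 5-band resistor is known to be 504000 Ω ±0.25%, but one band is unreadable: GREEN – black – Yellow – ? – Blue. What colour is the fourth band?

orange

504000 Ω = 504 × 10^3.
The fourth band is the multiplier, 10^3, which is orange.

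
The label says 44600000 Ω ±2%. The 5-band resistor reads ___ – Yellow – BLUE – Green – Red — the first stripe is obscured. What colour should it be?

yellow

44600000 Ω = 446 × 10^5.
The first band gives digit 4 of the significand, and 4 is yellow.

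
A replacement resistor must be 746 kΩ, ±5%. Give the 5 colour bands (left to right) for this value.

746000 Ω = 746 × 10^3.
7 → violet
4 → yellow
6 → blue
Multiplier 10^3 → orange.
±5% tolerance → gold.

violet, yellow, blue, orange, gold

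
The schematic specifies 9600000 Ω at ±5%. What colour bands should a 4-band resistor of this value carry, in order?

white, blue, green, gold

9600000 Ω = 96 × 10^5.
9 → white
6 → blue
Multiplier 10^5 → green.
±5% tolerance → gold.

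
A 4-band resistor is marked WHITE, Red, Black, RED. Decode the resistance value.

White → 9 (first significant figure)
Red → 2 (second significant figure)
Black → ×1 multiplier
92 × 1 = 92 Ω

92 Ω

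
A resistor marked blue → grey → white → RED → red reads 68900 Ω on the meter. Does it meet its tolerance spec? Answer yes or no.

yes

Blue → 6 (first significant figure)
Grey → 8 (second significant figure)
White → 9 (third significant figure)
Red → ×10^2 multiplier
Red → ±2% tolerance
689 × 100 = 68900 Ω
Allowed range: 67522 Ω to 70278 Ω.
68900 Ω lies inside that range.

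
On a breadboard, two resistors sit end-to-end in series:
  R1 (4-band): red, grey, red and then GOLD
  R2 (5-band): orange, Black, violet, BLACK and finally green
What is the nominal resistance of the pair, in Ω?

3107 Ω

R1: red, grey → 28; red ×10^2 → 2800 Ω.
R2: orange, black, violet → 307; black ×1 → 307 Ω.
Series: 2800 + 307 = 3107 Ω.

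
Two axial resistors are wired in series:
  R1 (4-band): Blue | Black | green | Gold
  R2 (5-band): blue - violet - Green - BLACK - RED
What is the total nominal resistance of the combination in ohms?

6000675 Ω

R1: blue, black → 60; green ×10^5 → 6000000 Ω.
R2: blue, violet, green → 675; black ×1 → 675 Ω.
Series: 6000000 + 675 = 6000675 Ω.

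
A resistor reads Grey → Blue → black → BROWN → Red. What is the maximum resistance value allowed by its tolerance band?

8772 Ω

Grey → 8 (first significant figure)
Blue → 6 (second significant figure)
Black → 0 (third significant figure)
Brown → ×10 multiplier
Red → ±2% tolerance
860 × 10 = 8600 Ω
Maximum = 8600 × (1 + 2/100) = 8772 Ω.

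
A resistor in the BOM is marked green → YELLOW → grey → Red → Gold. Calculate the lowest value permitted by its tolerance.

52060 Ω

Green → 5 (first significant figure)
Yellow → 4 (second significant figure)
Grey → 8 (third significant figure)
Red → ×10^2 multiplier
Gold → ±5% tolerance
548 × 100 = 54800 Ω
Lowest = 54800 × (1 − 5/100) = 52060 Ω.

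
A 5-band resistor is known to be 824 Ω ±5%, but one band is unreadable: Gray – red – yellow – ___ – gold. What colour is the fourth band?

824 Ω = 824 × 10^0.
The fourth band is the multiplier, 10^0, which is black.

black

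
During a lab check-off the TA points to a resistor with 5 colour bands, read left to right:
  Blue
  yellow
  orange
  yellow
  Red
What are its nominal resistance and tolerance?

Blue → 6 (first significant figure)
Yellow → 4 (second significant figure)
Orange → 3 (third significant figure)
Yellow → ×10^4 multiplier
Red → ±2% tolerance
643 × 10000 = 6430000 Ω

6430000 Ω ±2%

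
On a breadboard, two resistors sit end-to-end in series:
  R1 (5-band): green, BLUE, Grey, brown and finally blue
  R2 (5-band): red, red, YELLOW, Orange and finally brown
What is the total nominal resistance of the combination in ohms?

R1: green, blue, grey → 568; brown ×10 → 5680 Ω.
R2: red, red, yellow → 224; orange ×10^3 → 224000 Ω.
Series: 5680 + 224000 = 229680 Ω.

229680 Ω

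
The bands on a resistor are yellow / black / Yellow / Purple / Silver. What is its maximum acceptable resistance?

Yellow → 4 (first significant figure)
Black → 0 (second significant figure)
Yellow → 4 (third significant figure)
Violet → ×10^7 multiplier
Silver → ±10% tolerance
404 × 10000000 = 4040000000 Ω
Maximum = 4040000000 × (1 + 10/100) = 4444000000 Ω.

4444000000 Ω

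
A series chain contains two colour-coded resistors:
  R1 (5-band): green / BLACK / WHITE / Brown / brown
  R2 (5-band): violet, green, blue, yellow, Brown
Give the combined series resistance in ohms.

7565090 Ω

R1: green, black, white → 509; brown ×10 → 5090 Ω.
R2: violet, green, blue → 756; yellow ×10^4 → 7560000 Ω.
Series: 5090 + 7560000 = 7565090 Ω.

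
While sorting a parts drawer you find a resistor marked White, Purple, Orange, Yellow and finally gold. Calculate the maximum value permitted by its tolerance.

White → 9 (first significant figure)
Violet → 7 (second significant figure)
Orange → 3 (third significant figure)
Yellow → ×10^4 multiplier
Gold → ±5% tolerance
973 × 10000 = 9730000 Ω
Maximum = 9730000 × (1 + 5/100) = 10216500 Ω.

10216500 Ω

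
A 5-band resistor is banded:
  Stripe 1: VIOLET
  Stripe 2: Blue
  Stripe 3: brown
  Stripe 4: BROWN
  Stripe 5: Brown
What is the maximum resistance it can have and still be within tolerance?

Violet → 7 (first significant figure)
Blue → 6 (second significant figure)
Brown → 1 (third significant figure)
Brown → ×10 multiplier
Brown → ±1% tolerance
761 × 10 = 7610 Ω
Maximum = 7610 × (1 + 1/100) = 7686.1 Ω.

7686.1 Ω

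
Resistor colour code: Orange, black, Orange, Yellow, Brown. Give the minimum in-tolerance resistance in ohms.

2999700 Ω

Orange → 3 (first significant figure)
Black → 0 (second significant figure)
Orange → 3 (third significant figure)
Yellow → ×10^4 multiplier
Brown → ±1% tolerance
303 × 10000 = 3030000 Ω
Minimum = 3030000 × (1 − 1/100) = 2999700 Ω.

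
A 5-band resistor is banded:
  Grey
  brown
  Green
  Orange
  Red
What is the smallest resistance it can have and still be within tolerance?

Grey → 8 (first significant figure)
Brown → 1 (second significant figure)
Green → 5 (third significant figure)
Orange → ×10^3 multiplier
Red → ±2% tolerance
815 × 1000 = 815000 Ω
Smallest = 815000 × (1 − 2/100) = 798700 Ω.

798700 Ω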